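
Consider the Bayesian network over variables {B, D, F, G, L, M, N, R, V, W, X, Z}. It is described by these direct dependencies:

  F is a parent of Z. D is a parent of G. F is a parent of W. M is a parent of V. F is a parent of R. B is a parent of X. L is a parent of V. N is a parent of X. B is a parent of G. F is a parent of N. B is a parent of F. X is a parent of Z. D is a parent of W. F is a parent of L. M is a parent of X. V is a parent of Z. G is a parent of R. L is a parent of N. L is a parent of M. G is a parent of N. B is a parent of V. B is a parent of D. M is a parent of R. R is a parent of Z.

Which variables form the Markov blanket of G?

{B, D, F, L, M, N, R}

The Markov blanket of a node is its parents, its children, and the other parents of its children.
Children of G: N, R.
Parents of G: B, D.
Co-parents of G (other parents of its children):
  N: F, L
  R: F, M
MB(G) = {B, D, F, L, M, N, R}.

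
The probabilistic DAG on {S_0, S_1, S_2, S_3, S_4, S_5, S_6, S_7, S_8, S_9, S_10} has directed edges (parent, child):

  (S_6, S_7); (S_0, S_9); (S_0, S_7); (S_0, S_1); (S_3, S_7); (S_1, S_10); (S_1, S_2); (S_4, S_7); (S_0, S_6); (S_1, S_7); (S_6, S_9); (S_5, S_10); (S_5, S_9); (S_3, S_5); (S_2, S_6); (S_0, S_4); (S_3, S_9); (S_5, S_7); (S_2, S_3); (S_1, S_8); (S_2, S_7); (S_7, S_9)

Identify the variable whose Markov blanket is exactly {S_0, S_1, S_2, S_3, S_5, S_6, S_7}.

The target node must have every member of {S_0, S_1, S_2, S_3, S_5, S_6, S_7} as a parent, child, or co-parent, and no others.
Parents of S_4: S_0; children: S_7; co-parents: S_0, S_1, S_2, S_3, S_5, S_6.
These exactly cover the given set, so the node is S_4.

S_4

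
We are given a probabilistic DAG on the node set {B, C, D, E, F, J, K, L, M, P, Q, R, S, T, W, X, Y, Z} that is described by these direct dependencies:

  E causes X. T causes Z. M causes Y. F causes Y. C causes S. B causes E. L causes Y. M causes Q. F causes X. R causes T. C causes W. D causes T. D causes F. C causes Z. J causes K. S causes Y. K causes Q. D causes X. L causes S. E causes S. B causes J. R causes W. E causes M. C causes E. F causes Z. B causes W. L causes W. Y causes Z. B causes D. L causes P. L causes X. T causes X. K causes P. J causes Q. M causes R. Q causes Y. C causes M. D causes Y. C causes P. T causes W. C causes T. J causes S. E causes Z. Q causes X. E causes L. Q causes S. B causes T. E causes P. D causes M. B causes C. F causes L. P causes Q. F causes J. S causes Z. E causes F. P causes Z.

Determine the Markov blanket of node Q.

{C, D, E, F, J, K, L, M, P, S, T, X, Y}

By definition, MB(Q) is built from Q's parents, Q's children, and the co-parents of Q.
Q has parents J, K, M, P.
Q has children S, X, Y.
Parents of each child, excluding Q:
  S: C, E, J, L
  X: D, E, F, L, T
  Y: D, F, L, M, S
MB(Q) = {C, D, E, F, J, K, L, M, P, S, T, X, Y}.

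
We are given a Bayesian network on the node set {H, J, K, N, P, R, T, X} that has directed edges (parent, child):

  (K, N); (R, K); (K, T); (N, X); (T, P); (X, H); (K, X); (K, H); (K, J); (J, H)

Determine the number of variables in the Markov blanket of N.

2

Recall MB(v) = parents ∪ children ∪ spouses, where spouses are the other parents of v's children.
N's parents: K.
N's children: X.
Parents of each child, excluding N:
  parents(X) \ {N} = {K}.
MB(N) = {K, X}, which has 2 nodes.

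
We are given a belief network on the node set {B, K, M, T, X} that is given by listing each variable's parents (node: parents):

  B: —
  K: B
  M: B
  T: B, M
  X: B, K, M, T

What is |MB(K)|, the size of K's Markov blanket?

4

K has parent B.
K has child X.
For each child, the remaining parents (spouses of K):
  X's other parents are B, M, T.
MB(K) = {B, M, T, X}, which has 4 nodes.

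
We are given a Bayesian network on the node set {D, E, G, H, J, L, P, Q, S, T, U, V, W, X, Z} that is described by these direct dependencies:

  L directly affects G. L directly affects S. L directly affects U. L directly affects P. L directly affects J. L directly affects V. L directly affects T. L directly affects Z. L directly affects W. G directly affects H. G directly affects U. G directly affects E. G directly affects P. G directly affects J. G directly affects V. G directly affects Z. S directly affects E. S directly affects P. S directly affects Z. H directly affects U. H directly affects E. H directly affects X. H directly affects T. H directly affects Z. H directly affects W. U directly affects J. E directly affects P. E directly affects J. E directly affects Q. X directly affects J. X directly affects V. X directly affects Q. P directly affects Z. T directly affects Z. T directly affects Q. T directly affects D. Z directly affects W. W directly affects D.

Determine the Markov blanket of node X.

{E, G, H, J, L, Q, T, U, V}

Recall MB(v) = parents ∪ children ∪ spouses, where spouses are the other parents of v's children.
Ch(X) = {J, Q, V}.
Parents of X: H.
Co-parents of X (other parents of its children):
  J: E, G, L, U
  V: G, L
  Q: E, T
Taking the union gives {E, G, H, J, L, Q, T, U, V}.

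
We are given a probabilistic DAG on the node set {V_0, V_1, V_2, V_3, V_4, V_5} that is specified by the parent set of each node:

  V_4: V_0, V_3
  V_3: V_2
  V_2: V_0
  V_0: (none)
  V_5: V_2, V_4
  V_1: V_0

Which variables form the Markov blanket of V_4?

The Markov blanket of a node is its parents, its children, and the other parents of its children.
Parents of V_4: V_0, V_3.
V_4's children: V_5.
Other parents of V_4's children:
  V_5's other parent is V_2.
So the Markov blanket of V_4 is {V_0, V_2, V_3, V_5}.

{V_0, V_2, V_3, V_5}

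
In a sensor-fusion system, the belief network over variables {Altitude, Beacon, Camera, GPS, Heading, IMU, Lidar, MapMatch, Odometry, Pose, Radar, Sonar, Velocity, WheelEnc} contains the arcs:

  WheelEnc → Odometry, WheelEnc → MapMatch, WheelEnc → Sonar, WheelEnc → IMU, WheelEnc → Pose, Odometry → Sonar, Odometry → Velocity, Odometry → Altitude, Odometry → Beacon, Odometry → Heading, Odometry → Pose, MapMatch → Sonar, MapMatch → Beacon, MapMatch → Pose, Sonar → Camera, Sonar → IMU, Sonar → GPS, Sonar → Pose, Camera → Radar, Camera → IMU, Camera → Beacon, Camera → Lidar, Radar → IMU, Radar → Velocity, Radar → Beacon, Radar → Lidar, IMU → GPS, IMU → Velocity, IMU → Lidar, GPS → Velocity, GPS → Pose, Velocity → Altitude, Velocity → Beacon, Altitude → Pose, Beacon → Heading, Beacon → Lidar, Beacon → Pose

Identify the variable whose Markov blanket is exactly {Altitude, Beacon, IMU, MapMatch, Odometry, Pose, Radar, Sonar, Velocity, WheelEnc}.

The target node must have every member of {Altitude, Beacon, IMU, MapMatch, Odometry, Pose, Radar, Sonar, Velocity, WheelEnc} as a parent, child, or co-parent, and no others.
Parents of GPS: IMU, Sonar; children: Pose, Velocity; co-parents: Altitude, Beacon, IMU, MapMatch, Odometry, Radar, Sonar, WheelEnc.
These exactly cover the given set, so the node is GPS.

GPS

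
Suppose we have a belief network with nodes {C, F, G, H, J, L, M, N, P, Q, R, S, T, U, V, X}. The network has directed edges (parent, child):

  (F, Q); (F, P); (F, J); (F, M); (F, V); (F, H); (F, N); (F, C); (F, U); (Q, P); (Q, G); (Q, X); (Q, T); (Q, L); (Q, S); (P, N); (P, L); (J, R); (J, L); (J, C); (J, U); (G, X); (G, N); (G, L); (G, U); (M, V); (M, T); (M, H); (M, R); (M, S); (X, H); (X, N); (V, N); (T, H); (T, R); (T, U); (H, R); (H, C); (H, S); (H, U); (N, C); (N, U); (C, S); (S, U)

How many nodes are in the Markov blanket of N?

11

The Markov blanket of a node is its parents, its children, and the other parents of its children.
N's parents: F, G, P, V, X.
Children of N: C, U.
Other parents of N's children:
  C also has parents F, H, J.
  parents(U) \ {N} = {F, G, H, J, S, T}.
MB(N) = {C, F, G, H, J, P, S, T, U, V, X}, which has 11 nodes.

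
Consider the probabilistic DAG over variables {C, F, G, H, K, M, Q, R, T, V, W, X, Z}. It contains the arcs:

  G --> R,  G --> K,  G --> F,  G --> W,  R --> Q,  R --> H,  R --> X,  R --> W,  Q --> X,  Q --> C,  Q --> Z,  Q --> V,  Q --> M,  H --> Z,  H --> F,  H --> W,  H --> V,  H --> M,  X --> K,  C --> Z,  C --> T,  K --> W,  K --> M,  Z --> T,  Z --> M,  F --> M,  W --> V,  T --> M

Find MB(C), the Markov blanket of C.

{H, Q, T, Z}

Children of C: T, Z.
Parents of C: Q.
Parents of each child, excluding C:
  parents(Z) \ {C} = {H, Q}.
  parents(T) \ {C} = {Z}.
Taking the union gives {H, Q, T, Z}.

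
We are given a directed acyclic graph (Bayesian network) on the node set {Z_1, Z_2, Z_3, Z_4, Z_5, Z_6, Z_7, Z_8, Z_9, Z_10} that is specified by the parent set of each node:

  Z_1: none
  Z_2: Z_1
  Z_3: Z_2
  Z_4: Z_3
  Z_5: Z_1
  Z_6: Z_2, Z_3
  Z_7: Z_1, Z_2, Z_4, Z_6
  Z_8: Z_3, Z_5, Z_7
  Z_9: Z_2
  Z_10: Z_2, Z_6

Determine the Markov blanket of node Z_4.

{Z_1, Z_2, Z_3, Z_6, Z_7}

The Markov blanket of a node is its parents, its children, and the other parents of its children.
Ch(Z_4) = {Z_7}.
Z_4's parents: Z_3.
Parents of each child, excluding Z_4:
  parents(Z_7) \ {Z_4} = {Z_1, Z_2, Z_6}.
MB(Z_4) = {Z_1, Z_2, Z_3, Z_6, Z_7}.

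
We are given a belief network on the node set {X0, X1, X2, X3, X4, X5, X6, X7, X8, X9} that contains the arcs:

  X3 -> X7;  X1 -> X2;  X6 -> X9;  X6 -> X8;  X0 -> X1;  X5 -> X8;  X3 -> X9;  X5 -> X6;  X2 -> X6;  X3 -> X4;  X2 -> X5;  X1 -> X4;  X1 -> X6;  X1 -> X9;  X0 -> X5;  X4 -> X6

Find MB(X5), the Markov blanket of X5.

Recall MB(v) = parents ∪ children ∪ spouses, where spouses are the other parents of v's children.
X5 has parents X0, X2.
Children of X5: X6, X8.
For each child, the remaining parents (spouses of X5):
  X6: X1, X2, X4
  X8: X6
Taking the union gives {X0, X1, X2, X4, X6, X8}.

{X0, X1, X2, X4, X6, X8}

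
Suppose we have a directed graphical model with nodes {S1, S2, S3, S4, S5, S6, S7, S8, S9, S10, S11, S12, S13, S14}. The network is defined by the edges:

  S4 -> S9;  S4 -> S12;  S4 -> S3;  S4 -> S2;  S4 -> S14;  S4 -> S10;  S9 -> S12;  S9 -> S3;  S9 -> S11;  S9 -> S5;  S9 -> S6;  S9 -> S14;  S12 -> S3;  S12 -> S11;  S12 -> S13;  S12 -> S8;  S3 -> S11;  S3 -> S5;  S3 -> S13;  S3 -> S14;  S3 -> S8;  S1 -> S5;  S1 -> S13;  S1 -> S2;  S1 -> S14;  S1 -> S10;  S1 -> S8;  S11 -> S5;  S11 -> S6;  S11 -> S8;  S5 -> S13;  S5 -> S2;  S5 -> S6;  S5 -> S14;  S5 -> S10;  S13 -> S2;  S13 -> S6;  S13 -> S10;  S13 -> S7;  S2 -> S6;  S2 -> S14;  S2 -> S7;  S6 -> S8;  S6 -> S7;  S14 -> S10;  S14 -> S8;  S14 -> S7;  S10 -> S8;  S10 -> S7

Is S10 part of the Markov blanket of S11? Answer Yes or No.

Yes

S10 is a co-parent of S11: both are parents of S8.
So S10 ∈ MB(S11).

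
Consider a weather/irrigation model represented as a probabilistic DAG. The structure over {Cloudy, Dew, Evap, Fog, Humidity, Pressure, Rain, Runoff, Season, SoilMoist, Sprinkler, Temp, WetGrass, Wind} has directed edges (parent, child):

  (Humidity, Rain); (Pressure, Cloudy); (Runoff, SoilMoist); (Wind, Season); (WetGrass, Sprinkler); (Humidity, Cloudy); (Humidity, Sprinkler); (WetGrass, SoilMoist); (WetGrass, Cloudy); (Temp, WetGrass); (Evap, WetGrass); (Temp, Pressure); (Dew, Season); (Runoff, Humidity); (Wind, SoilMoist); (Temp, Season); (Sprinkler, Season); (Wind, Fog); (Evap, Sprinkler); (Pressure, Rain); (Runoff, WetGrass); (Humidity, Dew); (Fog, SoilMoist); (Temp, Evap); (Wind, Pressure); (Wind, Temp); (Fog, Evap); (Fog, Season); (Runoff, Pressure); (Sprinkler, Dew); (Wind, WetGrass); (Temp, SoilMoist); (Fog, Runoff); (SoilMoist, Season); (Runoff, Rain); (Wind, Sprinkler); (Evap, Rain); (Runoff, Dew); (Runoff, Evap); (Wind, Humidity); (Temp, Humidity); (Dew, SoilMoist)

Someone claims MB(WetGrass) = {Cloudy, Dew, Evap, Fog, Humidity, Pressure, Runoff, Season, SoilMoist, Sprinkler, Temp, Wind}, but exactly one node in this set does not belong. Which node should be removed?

The Markov blanket of a node is its parents, its children, and the other parents of its children.
Ch(WetGrass) = {Cloudy, SoilMoist, Sprinkler}.
Pa(WetGrass) = {Evap, Runoff, Temp, Wind}.
For each child, the remaining parents (spouses of WetGrass):
  Sprinkler: Evap, Humidity, Wind
  Cloudy: Humidity, Pressure
  SoilMoist: Dew, Fog, Runoff, Temp, Wind
MB(WetGrass) = {Cloudy, Dew, Evap, Fog, Humidity, Pressure, Runoff, SoilMoist, Sprinkler, Temp, Wind}.
Season is neither a parent, child, nor co-parent of WetGrass, so it does not belong.

Season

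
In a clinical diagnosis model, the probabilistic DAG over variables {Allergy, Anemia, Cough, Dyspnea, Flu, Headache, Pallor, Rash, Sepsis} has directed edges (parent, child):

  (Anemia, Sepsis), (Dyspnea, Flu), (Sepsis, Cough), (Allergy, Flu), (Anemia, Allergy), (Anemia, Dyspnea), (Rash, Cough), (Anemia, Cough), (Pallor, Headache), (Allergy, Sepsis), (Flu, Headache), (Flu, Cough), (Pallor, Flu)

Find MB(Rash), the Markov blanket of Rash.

Children of Rash: Cough.
Pa(Rash) = {}.
For each child, the remaining parents (spouses of Rash):
  parents(Cough) \ {Rash} = {Anemia, Flu, Sepsis}.
Taking the union gives {Anemia, Cough, Flu, Sepsis}.

{Anemia, Cough, Flu, Sepsis}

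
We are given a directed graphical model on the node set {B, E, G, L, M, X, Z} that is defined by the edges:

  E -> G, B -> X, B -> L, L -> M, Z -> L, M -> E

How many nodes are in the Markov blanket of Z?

2

The Markov blanket of a node is its parents, its children, and the other parents of its children.
Pa(Z) = {}.
Z's children: L.
Co-parents of Z (other parents of its children):
  L also has parent B.
MB(Z) = {B, L}, which has 2 nodes.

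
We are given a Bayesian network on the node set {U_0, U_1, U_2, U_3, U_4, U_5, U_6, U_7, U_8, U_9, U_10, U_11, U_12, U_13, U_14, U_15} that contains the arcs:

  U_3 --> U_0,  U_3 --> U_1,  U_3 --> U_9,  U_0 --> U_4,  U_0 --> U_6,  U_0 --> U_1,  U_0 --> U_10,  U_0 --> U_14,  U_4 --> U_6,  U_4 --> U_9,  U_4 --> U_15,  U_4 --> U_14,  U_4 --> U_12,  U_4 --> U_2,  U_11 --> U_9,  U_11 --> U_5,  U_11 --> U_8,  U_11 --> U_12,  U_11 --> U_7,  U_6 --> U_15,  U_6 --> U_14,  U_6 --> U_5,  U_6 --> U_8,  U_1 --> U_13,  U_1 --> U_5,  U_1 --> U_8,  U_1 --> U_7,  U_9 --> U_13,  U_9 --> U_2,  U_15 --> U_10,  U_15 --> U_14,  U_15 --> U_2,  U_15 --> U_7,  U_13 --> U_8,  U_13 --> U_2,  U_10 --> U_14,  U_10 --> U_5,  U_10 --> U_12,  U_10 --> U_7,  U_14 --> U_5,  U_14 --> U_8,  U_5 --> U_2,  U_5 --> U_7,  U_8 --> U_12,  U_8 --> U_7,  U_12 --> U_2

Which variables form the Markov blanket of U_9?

U_9's parents: U_3, U_4, U_11.
Children of U_9: U_2, U_13.
Other parents of U_9's children:
  U_13: U_1
  U_2: U_4, U_5, U_12, U_13, U_15
Union: {U_3, U_4, U_11} ∪ {U_2, U_13} ∪ {U_1, U_4, U_5, U_12, U_13, U_15} = {U_1, U_2, U_3, U_4, U_5, U_11, U_12, U_13, U_15}.

{U_1, U_2, U_3, U_4, U_5, U_11, U_12, U_13, U_15}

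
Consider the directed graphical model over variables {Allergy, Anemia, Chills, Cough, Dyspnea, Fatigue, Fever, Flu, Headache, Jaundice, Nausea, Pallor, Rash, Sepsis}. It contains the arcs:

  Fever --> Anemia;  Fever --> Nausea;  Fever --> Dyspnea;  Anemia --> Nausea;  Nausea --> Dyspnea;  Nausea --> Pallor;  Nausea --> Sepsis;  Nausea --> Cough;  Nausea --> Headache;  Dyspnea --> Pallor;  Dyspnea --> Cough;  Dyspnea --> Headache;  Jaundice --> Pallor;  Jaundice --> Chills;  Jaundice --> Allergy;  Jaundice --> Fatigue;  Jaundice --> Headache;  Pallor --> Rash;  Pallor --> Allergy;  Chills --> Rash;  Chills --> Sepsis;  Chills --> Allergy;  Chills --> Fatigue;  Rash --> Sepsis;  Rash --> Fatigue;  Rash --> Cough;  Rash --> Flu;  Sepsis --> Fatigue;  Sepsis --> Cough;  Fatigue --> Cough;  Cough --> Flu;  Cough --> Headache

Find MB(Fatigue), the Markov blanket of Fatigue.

{Chills, Cough, Dyspnea, Jaundice, Nausea, Rash, Sepsis}

Ch(Fatigue) = {Cough}.
Fatigue has parents Chills, Jaundice, Rash, Sepsis.
Parents of each child, excluding Fatigue:
  Cough's other parents are Dyspnea, Nausea, Rash, Sepsis.
Union: {Chills, Jaundice, Rash, Sepsis} ∪ {Cough} ∪ {Dyspnea, Nausea, Rash, Sepsis} = {Chills, Cough, Dyspnea, Jaundice, Nausea, Rash, Sepsis}.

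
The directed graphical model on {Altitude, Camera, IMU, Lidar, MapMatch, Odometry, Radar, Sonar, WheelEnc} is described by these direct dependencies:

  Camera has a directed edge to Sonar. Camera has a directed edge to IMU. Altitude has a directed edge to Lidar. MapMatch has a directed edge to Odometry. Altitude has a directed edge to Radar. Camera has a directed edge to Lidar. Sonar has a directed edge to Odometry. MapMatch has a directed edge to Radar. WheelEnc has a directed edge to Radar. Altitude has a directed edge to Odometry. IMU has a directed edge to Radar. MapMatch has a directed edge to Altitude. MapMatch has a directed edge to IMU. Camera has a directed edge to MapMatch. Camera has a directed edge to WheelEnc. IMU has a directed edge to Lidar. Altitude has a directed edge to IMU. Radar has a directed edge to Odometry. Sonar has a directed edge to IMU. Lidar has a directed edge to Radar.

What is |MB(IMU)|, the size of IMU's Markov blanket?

The Markov blanket of a node is its parents, its children, and the other parents of its children.
IMU's children: Lidar, Radar.
IMU's parents: Altitude, Camera, MapMatch, Sonar.
Co-parents of IMU (other parents of its children):
  parents(Lidar) \ {IMU} = {Altitude, Camera}.
  parents(Radar) \ {IMU} = {Altitude, Lidar, MapMatch, WheelEnc}.
MB(IMU) = {Altitude, Camera, Lidar, MapMatch, Radar, Sonar, WheelEnc}, which has 7 nodes.

7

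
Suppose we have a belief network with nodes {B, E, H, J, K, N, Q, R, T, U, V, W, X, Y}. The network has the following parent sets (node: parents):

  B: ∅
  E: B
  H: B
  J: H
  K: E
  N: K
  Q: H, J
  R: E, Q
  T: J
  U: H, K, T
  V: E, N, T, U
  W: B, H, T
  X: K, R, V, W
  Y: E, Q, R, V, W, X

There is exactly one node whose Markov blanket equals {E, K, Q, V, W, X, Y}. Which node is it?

R

The target node must have every member of {E, K, Q, V, W, X, Y} as a parent, child, or co-parent, and no others.
Parents of R: E, Q; children: X, Y; co-parents: E, K, Q, V, W, X.
These exactly cover the given set, so the node is R.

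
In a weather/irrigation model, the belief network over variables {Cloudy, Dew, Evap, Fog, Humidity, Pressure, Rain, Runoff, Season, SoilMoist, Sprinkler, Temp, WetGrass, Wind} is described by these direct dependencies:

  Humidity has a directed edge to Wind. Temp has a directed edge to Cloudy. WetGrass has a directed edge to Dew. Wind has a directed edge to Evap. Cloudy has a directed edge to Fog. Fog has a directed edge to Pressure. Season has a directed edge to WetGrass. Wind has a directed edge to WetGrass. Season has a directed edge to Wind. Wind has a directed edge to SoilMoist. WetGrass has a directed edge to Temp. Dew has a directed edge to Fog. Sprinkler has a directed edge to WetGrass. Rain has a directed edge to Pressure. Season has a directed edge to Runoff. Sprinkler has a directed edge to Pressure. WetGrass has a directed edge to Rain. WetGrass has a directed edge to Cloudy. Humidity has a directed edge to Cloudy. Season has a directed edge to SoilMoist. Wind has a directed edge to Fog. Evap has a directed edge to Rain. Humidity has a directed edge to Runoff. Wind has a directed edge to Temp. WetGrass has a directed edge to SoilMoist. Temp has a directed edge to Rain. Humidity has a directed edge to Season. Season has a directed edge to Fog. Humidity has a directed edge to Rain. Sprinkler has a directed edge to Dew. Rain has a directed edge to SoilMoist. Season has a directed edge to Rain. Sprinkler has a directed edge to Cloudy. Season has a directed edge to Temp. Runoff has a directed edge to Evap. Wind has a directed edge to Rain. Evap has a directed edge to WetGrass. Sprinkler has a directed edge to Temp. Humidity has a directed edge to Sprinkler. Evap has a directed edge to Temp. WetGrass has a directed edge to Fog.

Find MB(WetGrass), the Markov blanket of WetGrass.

A node's Markov blanket = Pa ∪ Ch ∪ (parents of Ch other than the node itself).
Children of WetGrass: Cloudy, Dew, Fog, Rain, SoilMoist, Temp.
Pa(WetGrass) = {Evap, Season, Sprinkler, Wind}.
Other parents of WetGrass's children:
  parents(Temp) \ {WetGrass} = {Evap, Season, Sprinkler, Wind}.
  Rain also has parents Evap, Humidity, Season, Temp, Wind.
  Dew also has parent Sprinkler.
  Cloudy's other parents are Humidity, Sprinkler, Temp.
  parents(Fog) \ {WetGrass} = {Cloudy, Dew, Season, Wind}.
  SoilMoist's other parents are Rain, Season, Wind.
Union: {Evap, Season, Sprinkler, Wind} ∪ {Cloudy, Dew, Fog, Rain, SoilMoist, Temp} ∪ {Cloudy, Dew, Evap, Humidity, Rain, Season, Sprinkler, Temp, Wind} = {Cloudy, Dew, Evap, Fog, Humidity, Rain, Season, SoilMoist, Sprinkler, Temp, Wind}.

{Cloudy, Dew, Evap, Fog, Humidity, Rain, Season, SoilMoist, Sprinkler, Temp, Wind}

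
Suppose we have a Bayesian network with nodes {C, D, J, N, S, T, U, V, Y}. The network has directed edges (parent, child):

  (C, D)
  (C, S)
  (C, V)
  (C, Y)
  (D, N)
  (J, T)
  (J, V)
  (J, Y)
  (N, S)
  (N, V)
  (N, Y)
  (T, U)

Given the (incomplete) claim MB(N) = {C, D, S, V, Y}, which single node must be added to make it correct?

J

N's parents: D.
Ch(N) = {S, V, Y}.
For each child, the remaining parents (spouses of N):
  S also has parent C.
  V's other parents are C, J.
  Y's other parents are C, J.
MB(N) = {C, D, J, S, V, Y}.
Comparing with the claimed set, J is missing.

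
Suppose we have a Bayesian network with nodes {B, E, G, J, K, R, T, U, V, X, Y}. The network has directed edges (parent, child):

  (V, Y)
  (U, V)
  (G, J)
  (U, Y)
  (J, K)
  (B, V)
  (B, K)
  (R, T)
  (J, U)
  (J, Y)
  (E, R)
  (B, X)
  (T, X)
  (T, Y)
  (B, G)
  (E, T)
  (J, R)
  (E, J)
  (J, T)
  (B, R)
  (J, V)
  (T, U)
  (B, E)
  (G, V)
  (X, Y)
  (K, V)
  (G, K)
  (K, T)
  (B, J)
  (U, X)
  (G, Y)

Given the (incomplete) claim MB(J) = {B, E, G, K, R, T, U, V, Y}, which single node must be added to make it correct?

X

J's parents: B, E, G.
J's children: K, R, T, U, V, Y.
Co-parents of J (other parents of its children):
  K also has parents B, G.
  R's other parents are B, E.
  T's other parents are E, K, R.
  U's other parent is T.
  parents(V) \ {J} = {B, G, K, U}.
  Y's other parents are G, T, U, V, X.
MB(J) = {B, E, G, K, R, T, U, V, X, Y}.
Comparing with the claimed set, X is missing.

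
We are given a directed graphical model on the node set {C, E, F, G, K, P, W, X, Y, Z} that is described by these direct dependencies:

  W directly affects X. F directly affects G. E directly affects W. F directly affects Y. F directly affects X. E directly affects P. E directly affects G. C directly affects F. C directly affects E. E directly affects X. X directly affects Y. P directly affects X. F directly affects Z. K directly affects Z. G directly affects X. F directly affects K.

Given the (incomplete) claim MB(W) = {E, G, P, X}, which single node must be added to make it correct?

F

The Markov blanket of a node is its parents, its children, and the other parents of its children.
W's parents: E.
Ch(W) = {X}.
Parents of each child, excluding W:
  X also has parents E, F, G, P.
MB(W) = {E, F, G, P, X}.
Comparing with the claimed set, F is missing.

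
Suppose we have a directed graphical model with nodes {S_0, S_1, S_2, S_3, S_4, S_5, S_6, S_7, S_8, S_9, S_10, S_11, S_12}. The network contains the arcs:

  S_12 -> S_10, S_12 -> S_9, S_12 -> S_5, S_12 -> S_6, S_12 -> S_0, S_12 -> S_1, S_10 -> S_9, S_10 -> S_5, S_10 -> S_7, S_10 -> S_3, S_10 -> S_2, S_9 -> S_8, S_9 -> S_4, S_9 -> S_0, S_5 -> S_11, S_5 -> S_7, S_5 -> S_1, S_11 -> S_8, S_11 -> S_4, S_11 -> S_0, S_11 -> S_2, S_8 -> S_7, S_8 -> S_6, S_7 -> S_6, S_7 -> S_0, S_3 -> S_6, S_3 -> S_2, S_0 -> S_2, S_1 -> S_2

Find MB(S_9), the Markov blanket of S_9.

{S_0, S_4, S_7, S_8, S_10, S_11, S_12}

The Markov blanket of a node is its parents, its children, and the other parents of its children.
S_9's parents: S_10, S_12.
S_9's children: S_0, S_4, S_8.
Co-parents of S_9 (other parents of its children):
  S_8 also has parent S_11.
  S_4's other parent is S_11.
  S_0 also has parents S_7, S_11, S_12.
Union: {S_10, S_12} ∪ {S_0, S_4, S_8} ∪ {S_7, S_11, S_12} = {S_0, S_4, S_7, S_8, S_10, S_11, S_12}.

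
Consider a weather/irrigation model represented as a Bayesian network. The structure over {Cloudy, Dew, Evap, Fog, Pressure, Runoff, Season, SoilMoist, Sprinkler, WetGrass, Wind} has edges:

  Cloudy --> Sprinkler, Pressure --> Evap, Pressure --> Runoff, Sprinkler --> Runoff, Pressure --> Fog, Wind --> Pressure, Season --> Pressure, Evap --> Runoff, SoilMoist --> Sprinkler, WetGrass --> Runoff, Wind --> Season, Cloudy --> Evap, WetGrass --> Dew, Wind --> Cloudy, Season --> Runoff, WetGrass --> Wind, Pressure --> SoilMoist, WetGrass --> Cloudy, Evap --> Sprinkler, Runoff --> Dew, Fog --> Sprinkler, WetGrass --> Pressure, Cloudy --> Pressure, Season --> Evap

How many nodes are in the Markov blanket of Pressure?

9

Pressure's parents: Cloudy, Season, WetGrass, Wind.
Pressure has children Evap, Fog, Runoff, SoilMoist.
Co-parents of Pressure (other parents of its children):
  Fog has no other parent.
  SoilMoist has no other parent.
  Evap also has parents Cloudy, Season.
  parents(Runoff) \ {Pressure} = {Evap, Season, Sprinkler, WetGrass}.
MB(Pressure) = {Cloudy, Evap, Fog, Runoff, Season, SoilMoist, Sprinkler, WetGrass, Wind}, which has 9 nodes.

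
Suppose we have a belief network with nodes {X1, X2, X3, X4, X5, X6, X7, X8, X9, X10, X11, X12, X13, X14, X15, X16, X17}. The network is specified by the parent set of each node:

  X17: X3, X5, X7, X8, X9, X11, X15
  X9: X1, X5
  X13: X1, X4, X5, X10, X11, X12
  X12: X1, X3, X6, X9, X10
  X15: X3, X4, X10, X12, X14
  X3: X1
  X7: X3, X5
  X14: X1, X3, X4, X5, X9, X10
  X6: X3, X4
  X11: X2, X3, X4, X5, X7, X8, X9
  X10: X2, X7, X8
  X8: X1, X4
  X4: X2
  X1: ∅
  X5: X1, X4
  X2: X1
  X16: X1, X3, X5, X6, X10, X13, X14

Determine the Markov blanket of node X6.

The Markov blanket of a node is its parents, its children, and the other parents of its children.
X6's parents: X3, X4.
Ch(X6) = {X12, X16}.
Parents of each child, excluding X6:
  parents(X12) \ {X6} = {X1, X3, X9, X10}.
  parents(X16) \ {X6} = {X1, X3, X5, X10, X13, X14}.
So the Markov blanket of X6 is {X1, X3, X4, X5, X9, X10, X12, X13, X14, X16}.

{X1, X3, X4, X5, X9, X10, X12, X13, X14, X16}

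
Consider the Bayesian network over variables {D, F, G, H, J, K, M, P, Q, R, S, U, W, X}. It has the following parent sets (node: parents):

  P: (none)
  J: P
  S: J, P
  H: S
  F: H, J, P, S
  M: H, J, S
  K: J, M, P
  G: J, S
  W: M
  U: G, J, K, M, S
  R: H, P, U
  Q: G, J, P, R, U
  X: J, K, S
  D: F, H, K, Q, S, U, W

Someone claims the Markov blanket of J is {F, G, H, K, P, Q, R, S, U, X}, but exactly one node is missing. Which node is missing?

A node's Markov blanket = Pa ∪ Ch ∪ (parents of Ch other than the node itself).
J has children F, G, K, M, Q, S, U, X.
J has parent P.
Co-parents of J (other parents of its children):
  S: P
  F: H, P, S
  M: H, S
  K: M, P
  G: S
  U: G, K, M, S
  Q: G, P, R, U
  X: K, S
MB(J) = {F, G, H, K, M, P, Q, R, S, U, X}.
Comparing with the claimed set, M is missing.

M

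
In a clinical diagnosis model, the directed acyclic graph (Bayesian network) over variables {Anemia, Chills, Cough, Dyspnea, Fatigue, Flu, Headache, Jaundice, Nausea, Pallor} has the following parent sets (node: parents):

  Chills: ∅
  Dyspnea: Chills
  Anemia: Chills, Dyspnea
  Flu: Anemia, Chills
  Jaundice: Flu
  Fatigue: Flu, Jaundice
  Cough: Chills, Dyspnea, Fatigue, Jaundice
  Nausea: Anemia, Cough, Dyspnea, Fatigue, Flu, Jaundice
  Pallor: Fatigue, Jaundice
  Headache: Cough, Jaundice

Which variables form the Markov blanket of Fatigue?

A node's Markov blanket = Pa ∪ Ch ∪ (parents of Ch other than the node itself).
Fatigue has parents Flu, Jaundice.
Children of Fatigue: Cough, Nausea, Pallor.
Other parents of Fatigue's children:
  Cough also has parents Chills, Dyspnea, Jaundice.
  parents(Nausea) \ {Fatigue} = {Anemia, Cough, Dyspnea, Flu, Jaundice}.
  parents(Pallor) \ {Fatigue} = {Jaundice}.
Union: {Flu, Jaundice} ∪ {Cough, Nausea, Pallor} ∪ {Anemia, Chills, Cough, Dyspnea, Flu, Jaundice} = {Anemia, Chills, Cough, Dyspnea, Flu, Jaundice, Nausea, Pallor}.

{Anemia, Chills, Cough, Dyspnea, Flu, Jaundice, Nausea, Pallor}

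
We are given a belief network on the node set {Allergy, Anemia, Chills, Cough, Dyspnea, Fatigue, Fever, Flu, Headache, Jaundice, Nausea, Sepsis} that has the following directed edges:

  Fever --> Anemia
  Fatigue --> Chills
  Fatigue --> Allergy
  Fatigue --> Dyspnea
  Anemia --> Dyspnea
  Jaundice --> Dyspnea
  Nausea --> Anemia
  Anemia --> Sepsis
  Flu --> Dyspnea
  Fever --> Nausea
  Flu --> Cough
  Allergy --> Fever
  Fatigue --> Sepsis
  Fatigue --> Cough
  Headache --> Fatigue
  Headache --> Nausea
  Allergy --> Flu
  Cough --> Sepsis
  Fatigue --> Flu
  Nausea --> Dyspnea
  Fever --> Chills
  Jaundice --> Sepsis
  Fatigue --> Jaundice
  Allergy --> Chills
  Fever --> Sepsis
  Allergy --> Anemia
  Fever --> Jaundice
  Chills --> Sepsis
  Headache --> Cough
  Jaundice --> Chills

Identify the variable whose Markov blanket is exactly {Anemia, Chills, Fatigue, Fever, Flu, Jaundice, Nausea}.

Allergy

The target node must have every member of {Anemia, Chills, Fatigue, Fever, Flu, Jaundice, Nausea} as a parent, child, or co-parent, and no others.
Parents of Allergy: Fatigue; children: Anemia, Chills, Fever, Flu; co-parents: Fatigue, Fever, Jaundice, Nausea.
These exactly cover the given set, so the node is Allergy.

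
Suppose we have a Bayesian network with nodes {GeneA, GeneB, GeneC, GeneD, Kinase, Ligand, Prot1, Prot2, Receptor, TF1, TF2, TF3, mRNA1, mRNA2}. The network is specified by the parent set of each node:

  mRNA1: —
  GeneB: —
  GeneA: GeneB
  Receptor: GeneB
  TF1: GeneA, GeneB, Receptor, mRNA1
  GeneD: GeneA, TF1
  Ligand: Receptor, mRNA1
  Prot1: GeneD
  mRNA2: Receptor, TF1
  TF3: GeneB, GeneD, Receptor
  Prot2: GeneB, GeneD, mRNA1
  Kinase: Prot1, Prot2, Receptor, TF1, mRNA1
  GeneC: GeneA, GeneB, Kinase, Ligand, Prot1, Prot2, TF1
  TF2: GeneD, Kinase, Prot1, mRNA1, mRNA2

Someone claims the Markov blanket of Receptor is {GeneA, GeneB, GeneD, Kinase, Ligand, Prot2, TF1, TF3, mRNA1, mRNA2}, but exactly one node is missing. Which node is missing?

Prot1

By definition, MB(Receptor) is built from Receptor's parents, Receptor's children, and the co-parents of Receptor.
Ch(Receptor) = {Kinase, Ligand, TF1, TF3, mRNA2}.
Receptor's parents: GeneB.
Co-parents of Receptor (other parents of its children):
  TF1 also has parents GeneA, GeneB, mRNA1.
  parents(Ligand) \ {Receptor} = {mRNA1}.
  parents(mRNA2) \ {Receptor} = {TF1}.
  parents(TF3) \ {Receptor} = {GeneB, GeneD}.
  Kinase also has parents Prot1, Prot2, TF1, mRNA1.
MB(Receptor) = {GeneA, GeneB, GeneD, Kinase, Ligand, Prot1, Prot2, TF1, TF3, mRNA1, mRNA2}.
Comparing with the claimed set, Prot1 is missing.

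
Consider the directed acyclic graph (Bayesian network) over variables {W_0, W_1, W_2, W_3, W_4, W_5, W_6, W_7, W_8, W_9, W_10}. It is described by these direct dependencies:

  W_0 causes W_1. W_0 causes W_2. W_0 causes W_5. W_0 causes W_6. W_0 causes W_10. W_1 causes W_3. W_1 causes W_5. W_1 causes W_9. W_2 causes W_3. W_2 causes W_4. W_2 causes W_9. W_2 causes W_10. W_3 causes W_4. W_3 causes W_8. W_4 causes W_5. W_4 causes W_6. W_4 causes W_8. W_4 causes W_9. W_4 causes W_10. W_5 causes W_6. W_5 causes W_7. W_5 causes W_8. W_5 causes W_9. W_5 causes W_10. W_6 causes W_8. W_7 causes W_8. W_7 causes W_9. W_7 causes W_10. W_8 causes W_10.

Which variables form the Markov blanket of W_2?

{W_0, W_1, W_3, W_4, W_5, W_7, W_8, W_9, W_10}

W_2 has children W_3, W_4, W_9, W_10.
Parents of W_2: W_0.
Co-parents of W_2 (other parents of its children):
  W_3: W_1
  W_4: W_3
  W_9: W_1, W_4, W_5, W_7
  W_10: W_0, W_4, W_5, W_7, W_8
Union: {W_0} ∪ {W_3, W_4, W_9, W_10} ∪ {W_0, W_1, W_3, W_4, W_5, W_7, W_8} = {W_0, W_1, W_3, W_4, W_5, W_7, W_8, W_9, W_10}.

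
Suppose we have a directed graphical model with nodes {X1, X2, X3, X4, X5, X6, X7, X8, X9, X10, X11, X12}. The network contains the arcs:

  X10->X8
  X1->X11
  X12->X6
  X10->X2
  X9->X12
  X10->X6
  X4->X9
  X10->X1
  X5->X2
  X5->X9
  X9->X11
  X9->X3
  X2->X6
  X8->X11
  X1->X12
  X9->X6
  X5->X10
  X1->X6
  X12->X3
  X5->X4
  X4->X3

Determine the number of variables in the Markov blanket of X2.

Ch(X2) = {X6}.
X2 has parents X5, X10.
Co-parents of X2 (other parents of its children):
  X6 also has parents X1, X9, X10, X12.
MB(X2) = {X1, X5, X6, X9, X10, X12}, which has 6 nodes.

6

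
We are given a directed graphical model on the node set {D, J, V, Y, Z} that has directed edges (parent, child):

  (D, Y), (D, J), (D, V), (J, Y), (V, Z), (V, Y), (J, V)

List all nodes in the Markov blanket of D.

{J, V, Y}

Recall MB(v) = parents ∪ children ∪ spouses, where spouses are the other parents of v's children.
D's parents: none.
D has children J, V, Y.
For each child, the remaining parents (spouses of D):
  J: —
  V: J
  Y: J, V
MB(D) = {J, V, Y}.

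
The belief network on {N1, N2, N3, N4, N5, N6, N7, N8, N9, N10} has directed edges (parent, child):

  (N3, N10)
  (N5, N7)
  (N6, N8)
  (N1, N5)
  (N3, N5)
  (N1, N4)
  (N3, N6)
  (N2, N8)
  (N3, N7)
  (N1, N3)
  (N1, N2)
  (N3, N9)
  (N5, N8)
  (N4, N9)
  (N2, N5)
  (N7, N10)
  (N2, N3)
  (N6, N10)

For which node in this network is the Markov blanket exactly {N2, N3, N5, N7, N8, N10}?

N6

The target node must have every member of {N2, N3, N5, N7, N8, N10} as a parent, child, or co-parent, and no others.
Parents of N6: N3; children: N8, N10; co-parents: N2, N3, N5, N7.
These exactly cover the given set, so the node is N6.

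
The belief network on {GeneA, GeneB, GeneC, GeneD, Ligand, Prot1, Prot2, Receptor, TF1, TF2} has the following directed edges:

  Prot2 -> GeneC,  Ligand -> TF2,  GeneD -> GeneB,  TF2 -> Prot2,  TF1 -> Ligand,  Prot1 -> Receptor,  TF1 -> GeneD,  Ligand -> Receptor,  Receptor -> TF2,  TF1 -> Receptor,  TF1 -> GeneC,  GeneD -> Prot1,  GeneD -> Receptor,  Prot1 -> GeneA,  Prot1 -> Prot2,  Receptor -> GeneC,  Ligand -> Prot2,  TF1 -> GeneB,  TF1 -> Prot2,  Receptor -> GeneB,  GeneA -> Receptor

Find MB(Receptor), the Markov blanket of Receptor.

Recall MB(v) = parents ∪ children ∪ spouses, where spouses are the other parents of v's children.
Receptor has parents GeneA, GeneD, Ligand, Prot1, TF1.
Receptor has children GeneB, GeneC, TF2.
For each child, the remaining parents (spouses of Receptor):
  TF2 also has parent Ligand.
  parents(GeneB) \ {Receptor} = {GeneD, TF1}.
  GeneC's other parents are Prot2, TF1.
So the Markov blanket of Receptor is {GeneA, GeneB, GeneC, GeneD, Ligand, Prot1, Prot2, TF1, TF2}.

{GeneA, GeneB, GeneC, GeneD, Ligand, Prot1, Prot2, TF1, TF2}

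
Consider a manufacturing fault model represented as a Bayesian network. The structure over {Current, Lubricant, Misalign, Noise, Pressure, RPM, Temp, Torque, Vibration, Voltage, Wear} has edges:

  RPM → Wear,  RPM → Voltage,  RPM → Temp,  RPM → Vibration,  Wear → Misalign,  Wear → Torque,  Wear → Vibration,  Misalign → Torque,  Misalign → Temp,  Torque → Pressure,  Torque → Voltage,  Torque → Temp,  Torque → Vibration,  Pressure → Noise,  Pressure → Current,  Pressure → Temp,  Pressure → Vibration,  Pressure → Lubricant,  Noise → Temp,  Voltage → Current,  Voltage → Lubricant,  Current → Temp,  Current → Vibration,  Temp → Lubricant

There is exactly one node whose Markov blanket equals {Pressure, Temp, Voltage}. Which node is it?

Lubricant

The target node must have every member of {Pressure, Temp, Voltage} as a parent, child, or co-parent, and no others.
Parents of Lubricant: Pressure, Temp, Voltage; children: none; co-parents: none.
These exactly cover the given set, so the node is Lubricant.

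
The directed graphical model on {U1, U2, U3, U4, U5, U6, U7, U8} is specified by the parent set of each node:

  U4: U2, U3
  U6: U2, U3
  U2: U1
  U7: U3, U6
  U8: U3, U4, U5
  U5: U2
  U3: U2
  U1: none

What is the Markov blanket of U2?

By definition, MB(U2) is built from U2's parents, U2's children, and the co-parents of U2.
Ch(U2) = {U3, U4, U5, U6}.
U2 has parent U1.
For each child, the remaining parents (spouses of U2):
  U3: —
  U4: U3
  U5: —
  U6: U3
Taking the union gives {U1, U3, U4, U5, U6}.

{U1, U3, U4, U5, U6}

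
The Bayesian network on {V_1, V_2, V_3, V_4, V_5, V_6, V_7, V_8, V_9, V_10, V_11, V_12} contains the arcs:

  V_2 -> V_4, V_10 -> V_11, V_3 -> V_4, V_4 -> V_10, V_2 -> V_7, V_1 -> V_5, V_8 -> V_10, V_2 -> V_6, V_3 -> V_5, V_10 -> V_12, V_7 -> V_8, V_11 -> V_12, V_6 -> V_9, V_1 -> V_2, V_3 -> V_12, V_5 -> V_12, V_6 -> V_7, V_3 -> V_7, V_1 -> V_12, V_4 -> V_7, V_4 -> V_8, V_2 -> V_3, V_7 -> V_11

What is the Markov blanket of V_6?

Pa(V_6) = {V_2}.
Children of V_6: V_7, V_9.
Co-parents of V_6 (other parents of its children):
  V_7: V_2, V_3, V_4
  V_9: —
MB(V_6) = {V_2, V_3, V_4, V_7, V_9}.

{V_2, V_3, V_4, V_7, V_9}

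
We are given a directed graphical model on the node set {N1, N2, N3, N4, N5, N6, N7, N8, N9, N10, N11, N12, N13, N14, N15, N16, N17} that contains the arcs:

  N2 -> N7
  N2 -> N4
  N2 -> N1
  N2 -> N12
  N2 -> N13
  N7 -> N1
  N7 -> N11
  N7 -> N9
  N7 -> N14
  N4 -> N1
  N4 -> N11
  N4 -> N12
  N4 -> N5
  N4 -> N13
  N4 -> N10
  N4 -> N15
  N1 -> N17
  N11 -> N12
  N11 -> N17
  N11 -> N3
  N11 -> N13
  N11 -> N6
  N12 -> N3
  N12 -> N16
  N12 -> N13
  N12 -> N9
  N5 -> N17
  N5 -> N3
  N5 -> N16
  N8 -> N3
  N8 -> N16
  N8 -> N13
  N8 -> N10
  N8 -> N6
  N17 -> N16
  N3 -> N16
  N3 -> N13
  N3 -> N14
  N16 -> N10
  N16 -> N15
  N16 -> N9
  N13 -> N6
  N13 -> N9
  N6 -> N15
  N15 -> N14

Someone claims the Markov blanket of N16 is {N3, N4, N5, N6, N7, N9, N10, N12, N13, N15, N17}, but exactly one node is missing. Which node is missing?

N8

By definition, MB(N16) is built from N16's parents, N16's children, and the co-parents of N16.
N16 has parents N3, N5, N8, N12, N17.
Children of N16: N9, N10, N15.
Other parents of N16's children:
  N10 also has parents N4, N8.
  parents(N15) \ {N16} = {N4, N6}.
  N9's other parents are N7, N12, N13.
MB(N16) = {N3, N4, N5, N6, N7, N8, N9, N10, N12, N13, N15, N17}.
Comparing with the claimed set, N8 is missing.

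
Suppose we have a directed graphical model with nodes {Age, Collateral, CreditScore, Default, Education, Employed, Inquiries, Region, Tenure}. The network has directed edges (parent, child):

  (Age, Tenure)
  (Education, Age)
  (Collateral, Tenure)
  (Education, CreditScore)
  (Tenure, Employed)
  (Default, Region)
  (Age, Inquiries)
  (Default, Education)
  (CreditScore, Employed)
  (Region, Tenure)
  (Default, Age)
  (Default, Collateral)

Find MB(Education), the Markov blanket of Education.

Ch(Education) = {Age, CreditScore}.
Education has parent Default.
For each child, the remaining parents (spouses of Education):
  Age also has parent Default.
  CreditScore has no other parent.
So the Markov blanket of Education is {Age, CreditScore, Default}.

{Age, CreditScore, Default}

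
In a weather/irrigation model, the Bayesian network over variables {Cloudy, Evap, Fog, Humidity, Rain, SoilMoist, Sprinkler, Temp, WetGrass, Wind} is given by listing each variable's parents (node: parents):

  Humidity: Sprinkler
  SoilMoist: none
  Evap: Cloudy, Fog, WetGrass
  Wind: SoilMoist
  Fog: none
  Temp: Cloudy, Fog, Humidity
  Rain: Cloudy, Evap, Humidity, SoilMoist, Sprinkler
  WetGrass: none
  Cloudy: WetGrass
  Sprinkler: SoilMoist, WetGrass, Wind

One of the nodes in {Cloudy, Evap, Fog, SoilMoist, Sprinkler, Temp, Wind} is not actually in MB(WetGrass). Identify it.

Parents of WetGrass: none.
Ch(WetGrass) = {Cloudy, Evap, Sprinkler}.
Co-parents of WetGrass (other parents of its children):
  Sprinkler's other parents are SoilMoist, Wind.
  Cloudy has no other parent.
  Evap also has parents Cloudy, Fog.
MB(WetGrass) = {Cloudy, Evap, Fog, SoilMoist, Sprinkler, Wind}.
Temp is neither a parent, child, nor co-parent of WetGrass, so it does not belong.

Temp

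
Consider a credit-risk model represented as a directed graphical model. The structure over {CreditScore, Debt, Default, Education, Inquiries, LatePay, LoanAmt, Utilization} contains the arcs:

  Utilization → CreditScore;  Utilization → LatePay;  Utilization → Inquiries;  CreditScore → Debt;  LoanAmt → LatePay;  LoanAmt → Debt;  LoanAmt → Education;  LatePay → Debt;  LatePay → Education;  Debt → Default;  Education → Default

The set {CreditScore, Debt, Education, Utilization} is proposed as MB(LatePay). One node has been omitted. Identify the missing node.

Pa(LatePay) = {LoanAmt, Utilization}.
LatePay's children: Debt, Education.
Parents of each child, excluding LatePay:
  parents(Debt) \ {LatePay} = {CreditScore, LoanAmt}.
  parents(Education) \ {LatePay} = {LoanAmt}.
MB(LatePay) = {CreditScore, Debt, Education, LoanAmt, Utilization}.
Comparing with the claimed set, LoanAmt is missing.

LoanAmt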